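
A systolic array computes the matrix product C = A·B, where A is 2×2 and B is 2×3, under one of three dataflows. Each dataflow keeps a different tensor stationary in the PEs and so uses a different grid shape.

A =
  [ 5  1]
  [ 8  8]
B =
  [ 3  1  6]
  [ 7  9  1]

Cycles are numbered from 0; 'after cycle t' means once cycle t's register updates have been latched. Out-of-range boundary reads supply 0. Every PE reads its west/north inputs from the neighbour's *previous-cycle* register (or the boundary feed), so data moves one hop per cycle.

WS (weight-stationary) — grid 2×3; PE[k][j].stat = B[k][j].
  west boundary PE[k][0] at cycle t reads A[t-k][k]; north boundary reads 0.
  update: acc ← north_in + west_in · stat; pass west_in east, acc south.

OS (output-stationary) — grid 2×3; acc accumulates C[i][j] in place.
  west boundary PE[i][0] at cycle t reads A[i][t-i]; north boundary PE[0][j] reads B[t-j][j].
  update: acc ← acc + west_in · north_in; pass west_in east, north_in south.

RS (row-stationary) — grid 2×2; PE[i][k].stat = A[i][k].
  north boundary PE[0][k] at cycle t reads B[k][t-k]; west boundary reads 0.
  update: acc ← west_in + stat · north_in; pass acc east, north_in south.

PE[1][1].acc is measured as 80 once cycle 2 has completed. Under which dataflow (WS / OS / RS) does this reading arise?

Under WS (2×3), PE[1][1]:
  @0  [1,1]  acc 0  |  →0  ↓0
  @1  [1,1]  acc 0  |  →0  ↓0
  @2  [1,1]  acc 14  |  →1  ↓14
Under OS (2×3), PE[1][1]:
  @0  [1,1]  acc 0  |  →0  ↓0
  @1  [1,1]  acc 0  |  →0  ↓0
  @2  [1,1]  acc 8  |  →8  ↓1
Under RS (2×2), PE[1][1]:
  @0  [1,1]  acc 0  |  →0  ↓0
  @1  [1,1]  acc 0  |  →0  ↓0
  @2  [1,1]  acc 80  |  →80  ↓7

dataflow = RS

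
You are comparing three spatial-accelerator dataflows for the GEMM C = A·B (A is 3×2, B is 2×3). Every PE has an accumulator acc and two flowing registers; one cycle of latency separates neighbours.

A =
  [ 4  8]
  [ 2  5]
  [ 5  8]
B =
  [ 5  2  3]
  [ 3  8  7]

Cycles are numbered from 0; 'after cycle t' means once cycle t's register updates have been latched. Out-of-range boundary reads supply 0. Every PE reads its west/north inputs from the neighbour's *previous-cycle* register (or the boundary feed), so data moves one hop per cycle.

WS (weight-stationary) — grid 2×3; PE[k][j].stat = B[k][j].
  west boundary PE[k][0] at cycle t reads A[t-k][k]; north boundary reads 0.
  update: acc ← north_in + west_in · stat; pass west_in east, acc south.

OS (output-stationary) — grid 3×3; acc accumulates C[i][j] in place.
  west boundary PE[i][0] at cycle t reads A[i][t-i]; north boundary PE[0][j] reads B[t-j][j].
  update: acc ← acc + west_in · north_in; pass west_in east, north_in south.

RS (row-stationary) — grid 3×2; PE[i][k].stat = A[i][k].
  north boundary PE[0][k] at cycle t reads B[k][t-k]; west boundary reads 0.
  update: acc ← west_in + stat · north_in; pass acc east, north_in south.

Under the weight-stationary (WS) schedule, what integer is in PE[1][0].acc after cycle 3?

Tracing WS — 2×3 array, target PE[1][0]:
  step 0 · PE0,0: acc=20; fwd→4 fwd↓20
  step 0 · PE1,0: acc=0; fwd→0 fwd↓0
  step 1 · PE0,0: acc=10; fwd→2 fwd↓10
  step 1 · PE1,0: acc=44; fwd→8 fwd↓44
  step 2 · PE0,0: acc=25; fwd→5 fwd↓25
  step 2 · PE1,0: acc=25; fwd→5 fwd↓25
  step 3 · PE0,0: acc=0; fwd→0 fwd↓0
  step 3 · PE1,0: acc=49; fwd→8 fwd↓49

PE[1][0].acc = 49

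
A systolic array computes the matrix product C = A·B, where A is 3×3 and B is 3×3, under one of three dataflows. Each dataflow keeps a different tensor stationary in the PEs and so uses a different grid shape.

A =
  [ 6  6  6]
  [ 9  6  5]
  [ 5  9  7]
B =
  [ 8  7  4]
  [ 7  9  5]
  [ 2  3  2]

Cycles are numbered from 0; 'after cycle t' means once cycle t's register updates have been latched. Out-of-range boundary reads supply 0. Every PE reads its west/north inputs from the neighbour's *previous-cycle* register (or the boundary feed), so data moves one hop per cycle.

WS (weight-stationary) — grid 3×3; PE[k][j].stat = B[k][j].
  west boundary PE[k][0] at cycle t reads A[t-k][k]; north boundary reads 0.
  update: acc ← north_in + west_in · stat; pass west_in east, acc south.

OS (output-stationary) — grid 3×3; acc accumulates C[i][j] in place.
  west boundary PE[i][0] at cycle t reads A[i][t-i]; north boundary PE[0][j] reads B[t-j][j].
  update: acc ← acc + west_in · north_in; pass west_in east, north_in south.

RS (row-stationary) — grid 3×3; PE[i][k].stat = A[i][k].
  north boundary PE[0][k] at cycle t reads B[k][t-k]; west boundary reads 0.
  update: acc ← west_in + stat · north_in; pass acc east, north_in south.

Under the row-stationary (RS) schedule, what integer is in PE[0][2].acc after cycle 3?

PE[0][2].acc = 114

Tracing RS — 3×3 array, target PE[0][2]:
  [0] (0,1) acc=0 (h:0 v:0)
  [0] (0,2) acc=0 (h:0 v:0)
  [1] (0,1) acc=90 (h:90 v:7)
  [1] (0,2) acc=0 (h:0 v:0)
  [2] (0,1) acc=96 (h:96 v:9)
  [2] (0,2) acc=102 (h:102 v:2)
  [3] (0,1) acc=54 (h:54 v:5)
  [3] (0,2) acc=114 (h:114 v:3)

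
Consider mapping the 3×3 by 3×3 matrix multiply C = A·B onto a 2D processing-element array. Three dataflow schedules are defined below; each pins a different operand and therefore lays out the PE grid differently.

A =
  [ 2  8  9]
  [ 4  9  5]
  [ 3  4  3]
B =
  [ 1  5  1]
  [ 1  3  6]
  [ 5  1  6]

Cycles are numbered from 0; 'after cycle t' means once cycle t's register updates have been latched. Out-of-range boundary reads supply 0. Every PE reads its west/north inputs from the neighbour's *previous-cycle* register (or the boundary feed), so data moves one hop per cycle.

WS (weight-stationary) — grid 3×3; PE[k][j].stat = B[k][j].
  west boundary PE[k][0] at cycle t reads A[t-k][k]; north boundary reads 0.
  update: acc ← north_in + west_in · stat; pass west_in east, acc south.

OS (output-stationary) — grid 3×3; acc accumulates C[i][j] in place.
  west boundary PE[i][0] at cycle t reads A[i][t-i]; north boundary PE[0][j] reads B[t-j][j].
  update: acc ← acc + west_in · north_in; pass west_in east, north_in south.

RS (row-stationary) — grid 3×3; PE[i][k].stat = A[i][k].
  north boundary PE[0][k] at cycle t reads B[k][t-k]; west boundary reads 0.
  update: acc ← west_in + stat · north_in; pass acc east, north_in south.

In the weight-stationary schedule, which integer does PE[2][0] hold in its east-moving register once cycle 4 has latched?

register = 3

WS 3×3: PE[2][0] cycle-by-cycle (with neighbour feeds):
  0: (1,0).acc=0  regs=<0,0>
  0: (2,0).acc=0  regs=<0,0>
  1: (1,0).acc=10  regs=<8,10>
  1: (2,0).acc=0  regs=<0,0>
  2: (1,0).acc=13  regs=<9,13>
  2: (2,0).acc=55  regs=<9,55>
  3: (1,0).acc=7  regs=<4,7>
  3: (2,0).acc=38  regs=<5,38>
  4: (1,0).acc=0  regs=<0,0>
  4: (2,0).acc=22  regs=<3,22>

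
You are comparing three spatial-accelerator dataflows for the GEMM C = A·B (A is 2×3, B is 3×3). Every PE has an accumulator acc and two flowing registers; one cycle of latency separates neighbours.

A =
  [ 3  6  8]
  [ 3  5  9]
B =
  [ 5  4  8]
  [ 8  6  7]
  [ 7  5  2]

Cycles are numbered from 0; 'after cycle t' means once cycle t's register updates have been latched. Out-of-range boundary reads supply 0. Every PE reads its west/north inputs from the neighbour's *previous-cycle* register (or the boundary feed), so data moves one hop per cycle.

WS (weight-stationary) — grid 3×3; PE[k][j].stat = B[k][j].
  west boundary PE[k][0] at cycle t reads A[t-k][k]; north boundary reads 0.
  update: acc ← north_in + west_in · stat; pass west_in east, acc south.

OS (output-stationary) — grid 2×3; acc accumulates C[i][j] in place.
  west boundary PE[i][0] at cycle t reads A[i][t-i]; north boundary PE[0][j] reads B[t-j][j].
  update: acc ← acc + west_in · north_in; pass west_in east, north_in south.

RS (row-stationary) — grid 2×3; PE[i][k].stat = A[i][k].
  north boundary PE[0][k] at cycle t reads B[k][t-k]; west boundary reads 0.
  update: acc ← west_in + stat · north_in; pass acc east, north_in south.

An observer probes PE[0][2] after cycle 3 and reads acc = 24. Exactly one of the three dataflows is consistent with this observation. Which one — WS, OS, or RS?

Under WS (3×3), PE[0][2]:
  0: (0,2).acc=0  regs=<0,0>
  1: (0,2).acc=0  regs=<0,0>
  2: (0,2).acc=24  regs=<3,24>
  3: (0,2).acc=24  regs=<3,24>
Under OS (2×3), PE[0][2]:
  0: (0,2).acc=0  regs=<0,0>
  1: (0,2).acc=0  regs=<0,0>
  2: (0,2).acc=24  regs=<3,8>
  3: (0,2).acc=66  regs=<6,7>
Under RS (2×3), PE[0][2]:
  0: (0,2).acc=0  regs=<0,0>
  1: (0,2).acc=0  regs=<0,0>
  2: (0,2).acc=119  regs=<119,7>
  3: (0,2).acc=88  regs=<88,5>

dataflow = WS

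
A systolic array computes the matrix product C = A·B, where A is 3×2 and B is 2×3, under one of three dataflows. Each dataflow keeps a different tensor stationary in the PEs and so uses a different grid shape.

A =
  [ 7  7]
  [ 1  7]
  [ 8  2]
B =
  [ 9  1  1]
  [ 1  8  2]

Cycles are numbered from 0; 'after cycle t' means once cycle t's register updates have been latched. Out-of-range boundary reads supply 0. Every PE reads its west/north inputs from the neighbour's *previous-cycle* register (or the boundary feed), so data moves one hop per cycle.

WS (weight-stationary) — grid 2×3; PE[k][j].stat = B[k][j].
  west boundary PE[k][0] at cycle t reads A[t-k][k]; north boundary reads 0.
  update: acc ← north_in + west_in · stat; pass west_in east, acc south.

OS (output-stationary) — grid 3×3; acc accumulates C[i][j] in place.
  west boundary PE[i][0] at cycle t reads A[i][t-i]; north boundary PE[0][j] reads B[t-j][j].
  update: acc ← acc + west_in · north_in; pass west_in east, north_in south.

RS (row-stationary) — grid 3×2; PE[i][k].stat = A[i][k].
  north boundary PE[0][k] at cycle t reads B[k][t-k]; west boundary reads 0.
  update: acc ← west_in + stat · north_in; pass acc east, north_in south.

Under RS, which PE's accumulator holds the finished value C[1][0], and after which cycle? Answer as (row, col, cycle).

Under RS, C[1][0] lands at PE[1][1]:
  step 0 · PE1,1: acc=0; fwd→0 fwd↓0
  step 1 · PE1,1: acc=0; fwd→0 fwd↓0
  step 2 · PE1,1: acc=16; fwd→16 fwd↓1

(row, col, cycle) = (1, 1, 2)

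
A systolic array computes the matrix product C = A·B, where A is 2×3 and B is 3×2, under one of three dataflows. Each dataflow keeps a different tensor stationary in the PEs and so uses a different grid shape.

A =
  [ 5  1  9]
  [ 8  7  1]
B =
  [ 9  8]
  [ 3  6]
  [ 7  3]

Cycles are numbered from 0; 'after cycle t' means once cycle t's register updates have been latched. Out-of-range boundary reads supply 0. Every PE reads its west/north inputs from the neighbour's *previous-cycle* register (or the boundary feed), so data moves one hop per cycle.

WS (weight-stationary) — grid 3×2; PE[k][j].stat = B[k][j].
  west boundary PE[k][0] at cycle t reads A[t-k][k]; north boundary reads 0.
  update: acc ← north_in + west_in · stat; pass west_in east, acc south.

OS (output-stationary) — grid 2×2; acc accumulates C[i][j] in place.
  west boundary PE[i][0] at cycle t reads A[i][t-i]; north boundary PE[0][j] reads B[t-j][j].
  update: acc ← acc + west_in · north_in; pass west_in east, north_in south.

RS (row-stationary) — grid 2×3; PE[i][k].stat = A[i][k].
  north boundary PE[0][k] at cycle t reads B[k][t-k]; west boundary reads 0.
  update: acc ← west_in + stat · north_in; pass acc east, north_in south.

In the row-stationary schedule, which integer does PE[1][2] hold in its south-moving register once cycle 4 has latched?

RS 2×3: PE[1][2] cycle-by-cycle (with neighbour feeds):
  step 0 · PE0,2: acc=0; fwd→0 fwd↓0
  step 0 · PE1,1: acc=0; fwd→0 fwd↓0
  step 0 · PE1,2: acc=0; fwd→0 fwd↓0
  step 1 · PE0,2: acc=0; fwd→0 fwd↓0
  step 1 · PE1,1: acc=0; fwd→0 fwd↓0
  step 1 · PE1,2: acc=0; fwd→0 fwd↓0
  step 2 · PE0,2: acc=111; fwd→111 fwd↓7
  step 2 · PE1,1: acc=93; fwd→93 fwd↓3
  step 2 · PE1,2: acc=0; fwd→0 fwd↓0
  step 3 · PE0,2: acc=73; fwd→73 fwd↓3
  step 3 · PE1,1: acc=106; fwd→106 fwd↓6
  step 3 · PE1,2: acc=100; fwd→100 fwd↓7
  step 4 · PE0,2: acc=0; fwd→0 fwd↓0
  step 4 · PE1,1: acc=0; fwd→0 fwd↓0
  step 4 · PE1,2: acc=109; fwd→109 fwd↓3

register = 3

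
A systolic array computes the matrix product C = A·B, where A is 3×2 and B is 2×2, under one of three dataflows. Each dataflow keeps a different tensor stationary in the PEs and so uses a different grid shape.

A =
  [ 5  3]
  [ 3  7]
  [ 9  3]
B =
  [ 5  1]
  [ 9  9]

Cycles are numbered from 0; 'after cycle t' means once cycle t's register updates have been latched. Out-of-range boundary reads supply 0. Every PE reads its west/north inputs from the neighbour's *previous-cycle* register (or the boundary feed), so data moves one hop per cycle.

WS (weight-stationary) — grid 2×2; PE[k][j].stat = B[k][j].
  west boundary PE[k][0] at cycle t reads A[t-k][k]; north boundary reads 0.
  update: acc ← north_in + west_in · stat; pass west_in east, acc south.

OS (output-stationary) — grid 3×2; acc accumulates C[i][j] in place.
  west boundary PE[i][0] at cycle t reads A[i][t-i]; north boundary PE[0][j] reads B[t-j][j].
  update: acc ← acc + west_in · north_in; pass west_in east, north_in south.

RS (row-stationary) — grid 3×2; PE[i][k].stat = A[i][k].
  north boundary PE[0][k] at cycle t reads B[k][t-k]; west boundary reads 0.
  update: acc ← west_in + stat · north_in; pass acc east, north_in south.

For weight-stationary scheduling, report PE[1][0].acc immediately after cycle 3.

WS (2×2). Following PE[1][0] plus its west/north inputs:
  t=0 PE[0][0]: acc=25 h=5 v=25
  t=0 PE[1][0]: acc=0 h=0 v=0
  t=1 PE[0][0]: acc=15 h=3 v=15
  t=1 PE[1][0]: acc=52 h=3 v=52
  t=2 PE[0][0]: acc=45 h=9 v=45
  t=2 PE[1][0]: acc=78 h=7 v=78
  t=3 PE[0][0]: acc=0 h=0 v=0
  t=3 PE[1][0]: acc=72 h=3 v=72

PE[1][0].acc = 72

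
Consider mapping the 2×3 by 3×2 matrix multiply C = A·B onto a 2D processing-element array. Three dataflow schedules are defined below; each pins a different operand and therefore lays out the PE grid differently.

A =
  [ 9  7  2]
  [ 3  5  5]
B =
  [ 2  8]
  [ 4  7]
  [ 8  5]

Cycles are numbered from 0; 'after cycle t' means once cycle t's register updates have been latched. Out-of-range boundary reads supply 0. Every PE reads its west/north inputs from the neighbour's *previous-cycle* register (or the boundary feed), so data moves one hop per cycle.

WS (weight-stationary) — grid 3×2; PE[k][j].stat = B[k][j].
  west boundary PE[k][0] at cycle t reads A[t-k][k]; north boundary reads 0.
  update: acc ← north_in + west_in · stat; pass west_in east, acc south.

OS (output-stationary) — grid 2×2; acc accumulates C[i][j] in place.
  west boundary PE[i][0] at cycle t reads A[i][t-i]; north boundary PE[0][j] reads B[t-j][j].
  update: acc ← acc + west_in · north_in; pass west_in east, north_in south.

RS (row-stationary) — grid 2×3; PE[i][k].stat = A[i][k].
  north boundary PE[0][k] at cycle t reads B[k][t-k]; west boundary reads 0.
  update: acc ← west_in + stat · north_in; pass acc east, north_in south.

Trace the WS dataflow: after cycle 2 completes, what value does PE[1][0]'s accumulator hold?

PE[1][0].acc = 26

Tracing WS — 3×2 array, target PE[1][0]:
  [0] (0,0) acc=18 (h:9 v:18)
  [0] (1,0) acc=0 (h:0 v:0)
  [1] (0,0) acc=6 (h:3 v:6)
  [1] (1,0) acc=46 (h:7 v:46)
  [2] (0,0) acc=0 (h:0 v:0)
  [2] (1,0) acc=26 (h:5 v:26)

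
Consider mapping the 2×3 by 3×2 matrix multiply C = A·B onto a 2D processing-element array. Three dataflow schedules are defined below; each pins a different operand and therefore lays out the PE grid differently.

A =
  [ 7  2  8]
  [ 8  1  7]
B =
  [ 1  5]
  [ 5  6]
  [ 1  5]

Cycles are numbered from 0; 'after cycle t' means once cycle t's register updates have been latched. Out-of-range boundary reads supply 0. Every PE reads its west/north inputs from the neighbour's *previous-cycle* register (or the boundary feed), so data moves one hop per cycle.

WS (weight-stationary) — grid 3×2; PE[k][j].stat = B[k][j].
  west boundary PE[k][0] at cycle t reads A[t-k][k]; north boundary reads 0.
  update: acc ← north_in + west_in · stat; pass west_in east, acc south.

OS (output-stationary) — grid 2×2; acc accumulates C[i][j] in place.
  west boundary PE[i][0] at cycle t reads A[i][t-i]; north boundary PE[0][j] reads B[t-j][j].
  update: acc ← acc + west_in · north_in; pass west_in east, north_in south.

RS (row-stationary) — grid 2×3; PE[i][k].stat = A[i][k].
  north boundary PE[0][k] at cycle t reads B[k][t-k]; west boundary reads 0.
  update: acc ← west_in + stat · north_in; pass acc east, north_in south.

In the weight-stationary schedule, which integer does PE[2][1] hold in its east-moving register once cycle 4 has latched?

WS (3×2). Following PE[2][1] plus its west/north inputs:
  @0  [1,1]  acc 0  |  →0  ↓0
  @0  [2,0]  acc 0  |  →0  ↓0
  @0  [2,1]  acc 0  |  →0  ↓0
  @1  [1,1]  acc 0  |  →0  ↓0
  @1  [2,0]  acc 0  |  →0  ↓0
  @1  [2,1]  acc 0  |  →0  ↓0
  @2  [1,1]  acc 47  |  →2  ↓47
  @2  [2,0]  acc 25  |  →8  ↓25
  @2  [2,1]  acc 0  |  →0  ↓0
  @3  [1,1]  acc 46  |  →1  ↓46
  @3  [2,0]  acc 20  |  →7  ↓20
  @3  [2,1]  acc 87  |  →8  ↓87
  @4  [1,1]  acc 0  |  →0  ↓0
  @4  [2,0]  acc 0  |  →0  ↓0
  @4  [2,1]  acc 81  |  →7  ↓81

register = 7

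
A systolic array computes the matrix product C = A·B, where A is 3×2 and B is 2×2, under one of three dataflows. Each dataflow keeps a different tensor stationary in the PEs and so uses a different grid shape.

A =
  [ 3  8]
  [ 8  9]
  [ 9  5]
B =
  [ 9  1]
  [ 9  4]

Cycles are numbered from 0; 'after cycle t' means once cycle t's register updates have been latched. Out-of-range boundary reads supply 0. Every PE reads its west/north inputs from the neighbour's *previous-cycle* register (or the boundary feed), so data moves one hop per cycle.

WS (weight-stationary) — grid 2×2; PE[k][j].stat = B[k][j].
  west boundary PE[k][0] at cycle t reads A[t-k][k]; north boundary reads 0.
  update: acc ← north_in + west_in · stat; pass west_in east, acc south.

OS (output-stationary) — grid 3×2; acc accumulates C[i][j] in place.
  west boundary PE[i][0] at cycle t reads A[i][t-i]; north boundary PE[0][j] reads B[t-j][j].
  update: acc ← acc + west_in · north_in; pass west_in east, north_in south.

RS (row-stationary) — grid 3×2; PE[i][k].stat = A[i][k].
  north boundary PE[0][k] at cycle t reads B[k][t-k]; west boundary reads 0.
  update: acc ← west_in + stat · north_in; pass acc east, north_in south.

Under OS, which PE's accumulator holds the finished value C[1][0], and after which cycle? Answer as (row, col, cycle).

OS: C[1][0] accumulates in PE[1][0]:
  after 0 — PE[1][0] acc=0, pass-E 0, pass-S 0
  after 1 — PE[1][0] acc=72, pass-E 8, pass-S 9
  after 2 — PE[1][0] acc=153, pass-E 9, pass-S 9

(row, col, cycle) = (1, 0, 2)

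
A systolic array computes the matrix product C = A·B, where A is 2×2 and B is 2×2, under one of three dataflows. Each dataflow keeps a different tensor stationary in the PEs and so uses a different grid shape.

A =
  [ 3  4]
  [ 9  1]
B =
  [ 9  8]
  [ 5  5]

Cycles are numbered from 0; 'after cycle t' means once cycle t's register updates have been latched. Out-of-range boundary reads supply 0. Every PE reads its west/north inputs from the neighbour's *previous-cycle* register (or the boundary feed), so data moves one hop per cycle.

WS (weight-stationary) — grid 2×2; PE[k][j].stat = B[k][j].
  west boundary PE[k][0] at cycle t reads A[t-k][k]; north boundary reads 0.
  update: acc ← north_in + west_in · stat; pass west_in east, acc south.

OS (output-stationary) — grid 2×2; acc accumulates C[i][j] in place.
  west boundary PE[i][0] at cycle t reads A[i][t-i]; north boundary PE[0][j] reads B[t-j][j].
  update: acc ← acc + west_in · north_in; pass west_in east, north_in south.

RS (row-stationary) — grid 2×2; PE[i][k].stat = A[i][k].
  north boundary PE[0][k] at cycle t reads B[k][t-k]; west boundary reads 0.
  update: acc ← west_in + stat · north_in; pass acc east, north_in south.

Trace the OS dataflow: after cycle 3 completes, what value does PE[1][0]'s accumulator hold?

OS 2×2: PE[1][0] cycle-by-cycle (with neighbour feeds):
  c0 r0c0: 27 / 3 / 9
  c0 r1c0: 0 / 0 / 0
  c1 r0c0: 47 / 4 / 5
  c1 r1c0: 81 / 9 / 9
  c2 r0c0: 47 / 0 / 0
  c2 r1c0: 86 / 1 / 5
  c3 r0c0: 47 / 0 / 0
  c3 r1c0: 86 / 0 / 0

PE[1][0].acc = 86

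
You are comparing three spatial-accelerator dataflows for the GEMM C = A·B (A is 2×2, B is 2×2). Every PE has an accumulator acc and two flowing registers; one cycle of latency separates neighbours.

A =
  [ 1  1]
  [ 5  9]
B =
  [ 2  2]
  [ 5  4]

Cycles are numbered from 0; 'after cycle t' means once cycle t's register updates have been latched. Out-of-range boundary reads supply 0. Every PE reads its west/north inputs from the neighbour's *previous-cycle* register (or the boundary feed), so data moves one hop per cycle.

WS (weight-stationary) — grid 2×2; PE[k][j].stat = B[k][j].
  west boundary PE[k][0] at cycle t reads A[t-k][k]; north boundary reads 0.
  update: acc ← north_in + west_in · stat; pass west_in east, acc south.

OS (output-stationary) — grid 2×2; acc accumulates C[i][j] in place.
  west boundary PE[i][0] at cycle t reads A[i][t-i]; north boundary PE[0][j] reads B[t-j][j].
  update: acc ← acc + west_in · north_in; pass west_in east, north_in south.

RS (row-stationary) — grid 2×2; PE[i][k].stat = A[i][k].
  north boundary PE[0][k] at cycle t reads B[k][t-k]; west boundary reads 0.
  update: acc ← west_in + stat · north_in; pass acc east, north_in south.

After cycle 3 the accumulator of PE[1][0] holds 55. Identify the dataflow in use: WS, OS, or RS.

WS (2×2 grid), PE[1][0]:
  cycle 0: PE[1][0] → acc 0, east 0, south 0
  cycle 1: PE[1][0] → acc 7, east 1, south 7
  cycle 2: PE[1][0] → acc 55, east 9, south 55
  cycle 3: PE[1][0] → acc 0, east 0, south 0
OS (2×2 grid), PE[1][0]:
  cycle 0: PE[1][0] → acc 0, east 0, south 0
  cycle 1: PE[1][0] → acc 10, east 5, south 2
  cycle 2: PE[1][0] → acc 55, east 9, south 5
  cycle 3: PE[1][0] → acc 55, east 0, south 0
RS (2×2 grid), PE[1][0]:
  cycle 0: PE[1][0] → acc 0, east 0, south 0
  cycle 1: PE[1][0] → acc 10, east 10, south 2
  cycle 2: PE[1][0] → acc 10, east 10, south 2
  cycle 3: PE[1][0] → acc 0, east 0, south 0

dataflow = OS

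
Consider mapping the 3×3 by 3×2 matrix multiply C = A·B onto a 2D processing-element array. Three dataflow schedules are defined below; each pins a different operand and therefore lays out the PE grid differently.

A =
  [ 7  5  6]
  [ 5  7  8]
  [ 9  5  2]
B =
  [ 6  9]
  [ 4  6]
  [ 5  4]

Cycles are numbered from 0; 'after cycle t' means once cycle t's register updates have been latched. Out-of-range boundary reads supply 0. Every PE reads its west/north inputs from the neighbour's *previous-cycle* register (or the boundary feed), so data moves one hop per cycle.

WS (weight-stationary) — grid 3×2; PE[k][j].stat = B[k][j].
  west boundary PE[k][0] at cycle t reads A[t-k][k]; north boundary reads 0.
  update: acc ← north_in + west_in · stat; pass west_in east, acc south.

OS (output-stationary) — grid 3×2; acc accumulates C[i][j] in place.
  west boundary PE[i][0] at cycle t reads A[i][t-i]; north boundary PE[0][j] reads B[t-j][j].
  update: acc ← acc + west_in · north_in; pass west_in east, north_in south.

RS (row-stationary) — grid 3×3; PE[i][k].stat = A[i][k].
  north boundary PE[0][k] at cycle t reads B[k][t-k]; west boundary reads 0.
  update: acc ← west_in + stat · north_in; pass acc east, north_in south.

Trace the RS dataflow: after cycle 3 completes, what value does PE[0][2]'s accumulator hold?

PE[0][2].acc = 117

Tracing RS — 3×3 array, target PE[0][2]:
  0: (0,1).acc=0  regs=<0,0>
  0: (0,2).acc=0  regs=<0,0>
  1: (0,1).acc=62  regs=<62,4>
  1: (0,2).acc=0  regs=<0,0>
  2: (0,1).acc=93  regs=<93,6>
  2: (0,2).acc=92  regs=<92,5>
  3: (0,1).acc=0  regs=<0,0>
  3: (0,2).acc=117  regs=<117,4>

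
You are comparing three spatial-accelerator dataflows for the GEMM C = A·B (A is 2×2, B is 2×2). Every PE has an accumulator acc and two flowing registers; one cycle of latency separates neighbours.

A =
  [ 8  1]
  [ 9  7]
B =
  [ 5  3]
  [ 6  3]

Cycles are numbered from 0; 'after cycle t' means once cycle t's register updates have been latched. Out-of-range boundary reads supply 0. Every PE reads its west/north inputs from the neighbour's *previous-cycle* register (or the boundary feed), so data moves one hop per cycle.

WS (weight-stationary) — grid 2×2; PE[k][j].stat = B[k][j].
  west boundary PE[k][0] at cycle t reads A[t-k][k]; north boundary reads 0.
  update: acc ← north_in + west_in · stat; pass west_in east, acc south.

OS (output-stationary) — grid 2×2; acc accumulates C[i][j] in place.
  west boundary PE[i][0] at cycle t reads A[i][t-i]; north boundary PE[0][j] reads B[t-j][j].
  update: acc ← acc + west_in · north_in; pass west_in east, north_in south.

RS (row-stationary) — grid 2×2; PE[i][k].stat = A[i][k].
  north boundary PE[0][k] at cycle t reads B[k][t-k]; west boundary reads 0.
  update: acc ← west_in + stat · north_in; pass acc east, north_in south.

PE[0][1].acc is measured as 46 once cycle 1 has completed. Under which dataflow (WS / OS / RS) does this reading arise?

WS [2×2] PE[0][1] across cycles:
  after 0 — PE[0][1] acc=0, pass-E 0, pass-S 0
  after 1 — PE[0][1] acc=24, pass-E 8, pass-S 24
OS [2×2] PE[0][1] across cycles:
  after 0 — PE[0][1] acc=0, pass-E 0, pass-S 0
  after 1 — PE[0][1] acc=24, pass-E 8, pass-S 3
RS [2×2] PE[0][1] across cycles:
  after 0 — PE[0][1] acc=0, pass-E 0, pass-S 0
  after 1 — PE[0][1] acc=46, pass-E 46, pass-S 6

dataflow = RS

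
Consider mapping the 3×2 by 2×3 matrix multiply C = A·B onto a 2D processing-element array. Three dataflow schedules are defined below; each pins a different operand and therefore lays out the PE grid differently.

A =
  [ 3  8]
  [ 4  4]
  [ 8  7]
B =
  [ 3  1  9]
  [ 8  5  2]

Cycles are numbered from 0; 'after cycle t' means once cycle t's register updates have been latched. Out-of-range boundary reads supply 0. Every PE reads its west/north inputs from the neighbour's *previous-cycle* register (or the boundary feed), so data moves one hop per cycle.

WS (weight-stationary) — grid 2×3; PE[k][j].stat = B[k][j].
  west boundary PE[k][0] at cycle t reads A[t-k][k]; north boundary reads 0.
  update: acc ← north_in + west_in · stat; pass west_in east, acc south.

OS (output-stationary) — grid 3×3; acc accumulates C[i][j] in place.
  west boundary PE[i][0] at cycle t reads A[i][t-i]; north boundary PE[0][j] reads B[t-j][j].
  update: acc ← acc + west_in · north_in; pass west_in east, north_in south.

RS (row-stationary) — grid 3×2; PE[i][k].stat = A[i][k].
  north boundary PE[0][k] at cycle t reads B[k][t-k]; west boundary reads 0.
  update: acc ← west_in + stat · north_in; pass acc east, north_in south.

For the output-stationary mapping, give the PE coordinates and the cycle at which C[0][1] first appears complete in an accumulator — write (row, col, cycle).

(row, col, cycle) = (0, 1, 2)

OS: C[0][1] accumulates in PE[0][1]:
  cycle 0: PE[0][1] → acc 0, east 0, south 0
  cycle 1: PE[0][1] → acc 3, east 3, south 1
  cycle 2: PE[0][1] → acc 43, east 8, south 5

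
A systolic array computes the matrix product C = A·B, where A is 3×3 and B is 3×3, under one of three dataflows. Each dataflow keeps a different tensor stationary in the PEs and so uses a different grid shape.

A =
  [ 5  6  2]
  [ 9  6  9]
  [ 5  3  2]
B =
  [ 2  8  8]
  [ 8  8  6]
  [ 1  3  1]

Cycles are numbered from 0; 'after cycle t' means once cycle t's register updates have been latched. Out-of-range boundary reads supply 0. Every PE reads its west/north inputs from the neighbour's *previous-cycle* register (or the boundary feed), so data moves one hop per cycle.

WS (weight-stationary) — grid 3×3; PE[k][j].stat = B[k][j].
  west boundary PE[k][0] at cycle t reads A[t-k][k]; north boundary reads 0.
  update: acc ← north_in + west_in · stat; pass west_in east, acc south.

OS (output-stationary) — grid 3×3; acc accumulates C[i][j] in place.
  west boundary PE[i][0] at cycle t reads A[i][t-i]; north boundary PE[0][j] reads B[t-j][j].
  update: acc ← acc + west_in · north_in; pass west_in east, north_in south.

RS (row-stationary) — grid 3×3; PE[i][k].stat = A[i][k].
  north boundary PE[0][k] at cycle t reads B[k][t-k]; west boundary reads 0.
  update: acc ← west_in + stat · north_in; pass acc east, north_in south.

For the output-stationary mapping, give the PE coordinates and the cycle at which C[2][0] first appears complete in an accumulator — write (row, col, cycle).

OS — PE[2][0] is where C[2][0] collects:
  after 0 — PE[2][0] acc=0, pass-E 0, pass-S 0
  after 1 — PE[2][0] acc=0, pass-E 0, pass-S 0
  after 2 — PE[2][0] acc=10, pass-E 5, pass-S 2
  after 3 — PE[2][0] acc=34, pass-E 3, pass-S 8
  after 4 — PE[2][0] acc=36, pass-E 2, pass-S 1

(row, col, cycle) = (2, 0, 4)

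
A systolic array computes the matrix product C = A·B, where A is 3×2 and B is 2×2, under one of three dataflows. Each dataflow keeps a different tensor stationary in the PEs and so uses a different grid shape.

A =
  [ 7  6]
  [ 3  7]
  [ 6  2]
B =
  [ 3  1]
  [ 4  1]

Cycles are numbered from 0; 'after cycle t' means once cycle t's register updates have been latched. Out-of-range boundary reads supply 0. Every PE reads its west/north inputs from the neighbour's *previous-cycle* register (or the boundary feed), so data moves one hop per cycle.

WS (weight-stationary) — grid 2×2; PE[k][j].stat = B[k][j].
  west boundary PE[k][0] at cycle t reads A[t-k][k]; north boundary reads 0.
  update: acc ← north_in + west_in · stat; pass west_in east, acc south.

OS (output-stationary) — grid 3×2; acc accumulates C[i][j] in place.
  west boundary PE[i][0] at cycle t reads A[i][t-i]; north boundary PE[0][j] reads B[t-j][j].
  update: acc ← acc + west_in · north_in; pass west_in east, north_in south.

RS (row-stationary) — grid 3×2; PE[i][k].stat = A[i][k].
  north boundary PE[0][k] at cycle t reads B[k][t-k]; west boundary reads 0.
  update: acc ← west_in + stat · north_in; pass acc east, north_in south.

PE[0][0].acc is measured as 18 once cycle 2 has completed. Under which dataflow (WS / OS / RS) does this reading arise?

dataflow = WS

— WS: 2×2; PE[0][0] trace:
  after 0 — PE[0][0] acc=21, pass-E 7, pass-S 21
  after 1 — PE[0][0] acc=9, pass-E 3, pass-S 9
  after 2 — PE[0][0] acc=18, pass-E 6, pass-S 18
— OS: 3×2; PE[0][0] trace:
  after 0 — PE[0][0] acc=21, pass-E 7, pass-S 3
  after 1 — PE[0][0] acc=45, pass-E 6, pass-S 4
  after 2 — PE[0][0] acc=45, pass-E 0, pass-S 0
— RS: 3×2; PE[0][0] trace:
  after 0 — PE[0][0] acc=21, pass-E 21, pass-S 3
  after 1 — PE[0][0] acc=7, pass-E 7, pass-S 1
  after 2 — PE[0][0] acc=0, pass-E 0, pass-S 0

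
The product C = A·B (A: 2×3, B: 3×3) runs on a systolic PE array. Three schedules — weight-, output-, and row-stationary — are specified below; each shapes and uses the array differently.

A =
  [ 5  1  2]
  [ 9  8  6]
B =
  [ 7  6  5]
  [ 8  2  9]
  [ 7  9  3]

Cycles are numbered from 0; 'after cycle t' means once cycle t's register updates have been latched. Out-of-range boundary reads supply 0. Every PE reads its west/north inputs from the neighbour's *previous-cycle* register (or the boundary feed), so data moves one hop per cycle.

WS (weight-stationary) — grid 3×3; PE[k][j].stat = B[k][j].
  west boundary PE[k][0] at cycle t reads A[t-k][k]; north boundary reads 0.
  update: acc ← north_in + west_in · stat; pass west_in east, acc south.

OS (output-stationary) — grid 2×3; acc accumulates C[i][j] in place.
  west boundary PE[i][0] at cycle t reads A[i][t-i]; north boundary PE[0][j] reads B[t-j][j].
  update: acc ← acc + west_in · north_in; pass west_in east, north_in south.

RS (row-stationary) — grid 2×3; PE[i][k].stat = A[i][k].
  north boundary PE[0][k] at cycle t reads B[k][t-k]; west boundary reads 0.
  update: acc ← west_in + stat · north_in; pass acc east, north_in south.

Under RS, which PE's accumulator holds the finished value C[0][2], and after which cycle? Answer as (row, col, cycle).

Under RS, C[0][2] lands at PE[0][2]:
  step 0 · PE0,2: acc=0; fwd→0 fwd↓0
  step 1 · PE0,2: acc=0; fwd→0 fwd↓0
  step 2 · PE0,2: acc=57; fwd→57 fwd↓7
  step 3 · PE0,2: acc=50; fwd→50 fwd↓9
  step 4 · PE0,2: acc=40; fwd→40 fwd↓3

(row, col, cycle) = (0, 2, 4)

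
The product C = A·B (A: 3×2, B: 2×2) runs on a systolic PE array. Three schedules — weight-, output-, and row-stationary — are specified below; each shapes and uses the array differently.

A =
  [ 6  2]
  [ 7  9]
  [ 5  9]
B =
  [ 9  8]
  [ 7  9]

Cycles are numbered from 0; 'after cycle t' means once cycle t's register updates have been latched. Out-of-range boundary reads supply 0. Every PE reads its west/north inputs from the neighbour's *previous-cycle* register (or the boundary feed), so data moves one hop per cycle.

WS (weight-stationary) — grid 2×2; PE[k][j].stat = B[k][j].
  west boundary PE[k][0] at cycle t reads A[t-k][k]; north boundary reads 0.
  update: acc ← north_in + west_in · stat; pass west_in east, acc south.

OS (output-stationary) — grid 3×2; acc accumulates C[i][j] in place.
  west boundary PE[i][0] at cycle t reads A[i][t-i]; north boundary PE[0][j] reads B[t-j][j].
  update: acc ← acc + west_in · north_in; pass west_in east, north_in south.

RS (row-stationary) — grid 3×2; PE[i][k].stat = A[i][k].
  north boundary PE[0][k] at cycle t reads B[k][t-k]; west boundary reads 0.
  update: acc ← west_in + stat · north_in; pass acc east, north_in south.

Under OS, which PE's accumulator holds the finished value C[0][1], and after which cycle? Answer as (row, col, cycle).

OS: C[0][1] accumulates in PE[0][1]:
  t=0 PE[0][1]: acc=0 h=0 v=0
  t=1 PE[0][1]: acc=48 h=6 v=8
  t=2 PE[0][1]: acc=66 h=2 v=9

(row, col, cycle) = (0, 1, 2)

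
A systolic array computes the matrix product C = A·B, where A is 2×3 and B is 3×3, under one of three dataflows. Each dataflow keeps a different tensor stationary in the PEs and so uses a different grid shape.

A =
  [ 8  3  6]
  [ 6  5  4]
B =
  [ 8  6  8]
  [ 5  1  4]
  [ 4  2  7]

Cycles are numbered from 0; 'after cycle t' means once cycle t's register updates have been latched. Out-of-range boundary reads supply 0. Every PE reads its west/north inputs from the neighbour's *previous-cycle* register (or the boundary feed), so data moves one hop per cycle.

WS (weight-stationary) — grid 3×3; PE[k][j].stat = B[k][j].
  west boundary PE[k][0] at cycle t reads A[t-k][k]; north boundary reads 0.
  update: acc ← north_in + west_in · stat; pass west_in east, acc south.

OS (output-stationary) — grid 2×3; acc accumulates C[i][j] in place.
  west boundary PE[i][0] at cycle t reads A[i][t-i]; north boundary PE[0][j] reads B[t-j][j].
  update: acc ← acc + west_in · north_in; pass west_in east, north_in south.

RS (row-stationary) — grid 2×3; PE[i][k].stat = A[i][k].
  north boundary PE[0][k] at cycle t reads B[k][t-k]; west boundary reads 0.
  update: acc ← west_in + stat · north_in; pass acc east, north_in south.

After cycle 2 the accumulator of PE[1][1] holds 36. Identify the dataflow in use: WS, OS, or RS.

— WS: 3×3; PE[1][1] trace:
  t=0 PE[1][1]: acc=0 h=0 v=0
  t=1 PE[1][1]: acc=0 h=0 v=0
  t=2 PE[1][1]: acc=51 h=3 v=51
— OS: 2×3; PE[1][1] trace:
  t=0 PE[1][1]: acc=0 h=0 v=0
  t=1 PE[1][1]: acc=0 h=0 v=0
  t=2 PE[1][1]: acc=36 h=6 v=6
— RS: 2×3; PE[1][1] trace:
  t=0 PE[1][1]: acc=0 h=0 v=0
  t=1 PE[1][1]: acc=0 h=0 v=0
  t=2 PE[1][1]: acc=73 h=73 v=5

dataflow = OS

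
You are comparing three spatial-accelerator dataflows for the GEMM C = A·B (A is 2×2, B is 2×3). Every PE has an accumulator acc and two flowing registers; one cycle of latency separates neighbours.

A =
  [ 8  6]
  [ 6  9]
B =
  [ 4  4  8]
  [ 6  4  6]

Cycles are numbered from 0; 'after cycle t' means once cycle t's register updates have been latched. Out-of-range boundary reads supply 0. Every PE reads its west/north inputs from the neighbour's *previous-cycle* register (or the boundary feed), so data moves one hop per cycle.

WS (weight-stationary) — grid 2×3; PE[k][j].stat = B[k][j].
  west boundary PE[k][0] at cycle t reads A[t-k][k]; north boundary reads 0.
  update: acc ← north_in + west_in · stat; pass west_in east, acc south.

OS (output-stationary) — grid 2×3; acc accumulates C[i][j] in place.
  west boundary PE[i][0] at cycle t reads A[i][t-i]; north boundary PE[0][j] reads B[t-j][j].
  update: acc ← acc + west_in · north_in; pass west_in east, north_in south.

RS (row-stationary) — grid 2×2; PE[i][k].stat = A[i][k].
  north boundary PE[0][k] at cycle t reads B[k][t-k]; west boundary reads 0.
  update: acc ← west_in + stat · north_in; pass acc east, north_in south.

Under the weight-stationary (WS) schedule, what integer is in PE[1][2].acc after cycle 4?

WS on a 2×3 grid — tracing PE[1][2] and its feeders:
  cycle 0: PE[0][2] → acc 0, east 0, south 0
  cycle 0: PE[1][1] → acc 0, east 0, south 0
  cycle 0: PE[1][2] → acc 0, east 0, south 0
  cycle 1: PE[0][2] → acc 0, east 0, south 0
  cycle 1: PE[1][1] → acc 0, east 0, south 0
  cycle 1: PE[1][2] → acc 0, east 0, south 0
  cycle 2: PE[0][2] → acc 64, east 8, south 64
  cycle 2: PE[1][1] → acc 56, east 6, south 56
  cycle 2: PE[1][2] → acc 0, east 0, south 0
  cycle 3: PE[0][2] → acc 48, east 6, south 48
  cycle 3: PE[1][1] → acc 60, east 9, south 60
  cycle 3: PE[1][2] → acc 100, east 6, south 100
  cycle 4: PE[0][2] → acc 0, east 0, south 0
  cycle 4: PE[1][1] → acc 0, east 0, south 0
  cycle 4: PE[1][2] → acc 102, east 9, south 102

PE[1][2].acc = 102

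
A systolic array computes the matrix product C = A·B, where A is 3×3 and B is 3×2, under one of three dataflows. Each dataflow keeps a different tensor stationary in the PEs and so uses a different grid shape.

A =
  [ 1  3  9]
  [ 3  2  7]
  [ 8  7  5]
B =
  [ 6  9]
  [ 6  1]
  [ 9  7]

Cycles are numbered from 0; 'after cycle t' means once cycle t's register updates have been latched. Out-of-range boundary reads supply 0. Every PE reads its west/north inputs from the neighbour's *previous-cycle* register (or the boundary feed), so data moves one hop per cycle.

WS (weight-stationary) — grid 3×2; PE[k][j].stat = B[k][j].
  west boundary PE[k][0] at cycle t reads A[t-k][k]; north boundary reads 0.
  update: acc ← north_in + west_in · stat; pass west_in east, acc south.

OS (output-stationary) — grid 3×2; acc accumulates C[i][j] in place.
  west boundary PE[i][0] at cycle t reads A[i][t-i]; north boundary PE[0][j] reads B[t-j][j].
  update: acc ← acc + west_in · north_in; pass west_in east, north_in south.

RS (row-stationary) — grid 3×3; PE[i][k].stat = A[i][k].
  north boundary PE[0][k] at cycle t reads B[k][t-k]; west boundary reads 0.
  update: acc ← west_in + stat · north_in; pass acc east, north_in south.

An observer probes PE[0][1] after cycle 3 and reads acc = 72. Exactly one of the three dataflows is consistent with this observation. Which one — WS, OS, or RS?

— WS: 3×2; PE[0][1] trace:
  after 0 — PE[0][1] acc=0, pass-E 0, pass-S 0
  after 1 — PE[0][1] acc=9, pass-E 1, pass-S 9
  after 2 — PE[0][1] acc=27, pass-E 3, pass-S 27
  after 3 — PE[0][1] acc=72, pass-E 8, pass-S 72
— OS: 3×2; PE[0][1] trace:
  after 0 — PE[0][1] acc=0, pass-E 0, pass-S 0
  after 1 — PE[0][1] acc=9, pass-E 1, pass-S 9
  after 2 — PE[0][1] acc=12, pass-E 3, pass-S 1
  after 3 — PE[0][1] acc=75, pass-E 9, pass-S 7
— RS: 3×3; PE[0][1] trace:
  after 0 — PE[0][1] acc=0, pass-E 0, pass-S 0
  after 1 — PE[0][1] acc=24, pass-E 24, pass-S 6
  after 2 — PE[0][1] acc=12, pass-E 12, pass-S 1
  after 3 — PE[0][1] acc=0, pass-E 0, pass-S 0

dataflow = WS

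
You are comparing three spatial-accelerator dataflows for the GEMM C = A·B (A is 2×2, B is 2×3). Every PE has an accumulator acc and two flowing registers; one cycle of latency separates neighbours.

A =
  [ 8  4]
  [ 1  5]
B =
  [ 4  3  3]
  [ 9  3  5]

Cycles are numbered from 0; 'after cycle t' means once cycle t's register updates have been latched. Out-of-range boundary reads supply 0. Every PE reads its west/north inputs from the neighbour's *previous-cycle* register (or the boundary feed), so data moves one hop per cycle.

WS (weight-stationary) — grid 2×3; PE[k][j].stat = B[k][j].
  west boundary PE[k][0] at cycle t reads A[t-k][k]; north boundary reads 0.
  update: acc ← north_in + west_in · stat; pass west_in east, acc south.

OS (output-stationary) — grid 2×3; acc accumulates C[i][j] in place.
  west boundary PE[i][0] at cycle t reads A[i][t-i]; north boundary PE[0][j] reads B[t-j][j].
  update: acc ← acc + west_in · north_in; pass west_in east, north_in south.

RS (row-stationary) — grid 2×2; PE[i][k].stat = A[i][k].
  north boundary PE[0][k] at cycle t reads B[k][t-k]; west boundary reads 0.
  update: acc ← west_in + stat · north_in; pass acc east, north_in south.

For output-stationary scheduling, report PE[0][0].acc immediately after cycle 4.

OS 2×3: PE[0][0] cycle-by-cycle (with neighbour feeds):
  @0  [0,0]  acc 32  |  →8  ↓4
  @1  [0,0]  acc 68  |  →4  ↓9
  @2  [0,0]  acc 68  |  →0  ↓0
  @3  [0,0]  acc 68  |  →0  ↓0
  @4  [0,0]  acc 68  |  →0  ↓0

PE[0][0].acc = 68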